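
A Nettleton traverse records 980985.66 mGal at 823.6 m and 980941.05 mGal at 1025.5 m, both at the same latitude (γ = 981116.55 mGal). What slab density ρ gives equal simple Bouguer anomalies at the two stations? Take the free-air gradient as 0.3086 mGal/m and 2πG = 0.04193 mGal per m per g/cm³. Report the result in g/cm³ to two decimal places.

Δg_obs = 980941.05 − 980985.66 = -44.61 mGal over Δh = 1025.5 − 823.6 = 201.9 m
Equal Bouguer anomalies ⇒ Δg_obs + (0.3086 − 0.04193ρ)·Δh = 0
0.3086 − 0.04193ρ = −Δg_obs/Δh = 0.22095
ρ = (0.3086 − 0.22095) / 0.04193 = 2.09 g/cm³

2.09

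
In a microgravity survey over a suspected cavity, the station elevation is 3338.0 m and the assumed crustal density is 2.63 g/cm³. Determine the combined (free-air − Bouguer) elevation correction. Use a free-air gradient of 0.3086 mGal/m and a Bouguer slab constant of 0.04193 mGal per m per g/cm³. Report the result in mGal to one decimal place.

Combined gradient = 0.3086 − 0.04193 × 2.63 = 0.1983241 mGal/m
Combined elevation correction = 0.1983241 × 3338.0 = 662.0 mGal

662.0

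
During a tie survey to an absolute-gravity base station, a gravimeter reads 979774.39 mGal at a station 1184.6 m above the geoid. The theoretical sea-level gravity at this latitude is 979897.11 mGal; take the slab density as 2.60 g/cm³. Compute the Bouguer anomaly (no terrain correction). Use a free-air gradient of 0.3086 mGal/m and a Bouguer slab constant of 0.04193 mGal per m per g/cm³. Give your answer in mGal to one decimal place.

113.7

Free-air correction = 0.3086 × 1184.6 = 365.57 mGal
Free-air anomaly = 979774.39 − 979897.11 + (365.57) = 242.85 mGal
Bouguer slab correction = 0.04193 × 2.60 × 1184.6 = 129.14 mGal
Simple Bouguer anomaly = 242.85 − (129.14) = 113.71 mGal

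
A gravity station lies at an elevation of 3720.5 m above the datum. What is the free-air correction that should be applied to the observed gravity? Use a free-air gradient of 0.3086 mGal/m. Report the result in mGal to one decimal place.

Free-air correction = 0.3086 × 3720.5 = 1148.1 mGal

1148.1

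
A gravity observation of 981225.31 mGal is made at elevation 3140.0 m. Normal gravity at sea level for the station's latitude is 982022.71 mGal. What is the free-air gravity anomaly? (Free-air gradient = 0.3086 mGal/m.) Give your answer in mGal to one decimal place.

171.6

Free-air correction = 0.3086 × 3140.0 = 969.00 mGal
Free-air anomaly = 981225.31 − 982022.71 + (969.00) = 171.60 mGal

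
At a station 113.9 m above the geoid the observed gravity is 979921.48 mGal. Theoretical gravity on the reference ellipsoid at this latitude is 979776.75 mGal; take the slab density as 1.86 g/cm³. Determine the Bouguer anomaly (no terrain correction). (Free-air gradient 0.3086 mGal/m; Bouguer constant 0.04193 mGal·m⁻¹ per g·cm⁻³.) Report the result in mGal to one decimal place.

171.0

Free-air correction = 0.3086 × 113.9 = 35.15 mGal
Free-air anomaly = 979921.48 − 979776.75 + (35.15) = 179.88 mGal
Bouguer slab correction = 0.04193 × 1.86 × 113.9 = 8.88 mGal
Simple Bouguer anomaly = 179.88 − (8.88) = 171.00 mGal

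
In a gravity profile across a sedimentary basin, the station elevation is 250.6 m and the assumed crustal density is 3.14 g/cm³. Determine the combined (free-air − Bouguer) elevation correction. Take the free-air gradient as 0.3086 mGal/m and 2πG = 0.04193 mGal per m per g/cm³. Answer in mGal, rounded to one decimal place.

Combined gradient = 0.3086 − 0.04193 × 3.14 = 0.1769398 mGal/m
Combined elevation correction = 0.1769398 × 250.6 = 44.3 mGal

44.3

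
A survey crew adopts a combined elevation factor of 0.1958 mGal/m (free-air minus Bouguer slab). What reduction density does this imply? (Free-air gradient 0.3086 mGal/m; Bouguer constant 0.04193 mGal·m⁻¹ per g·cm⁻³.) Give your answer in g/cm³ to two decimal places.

0.1958 = 0.3086 − 0.04193 × ρ
ρ = (0.3086 − 0.1958) / 0.04193 = 2.69 g/cm³

2.69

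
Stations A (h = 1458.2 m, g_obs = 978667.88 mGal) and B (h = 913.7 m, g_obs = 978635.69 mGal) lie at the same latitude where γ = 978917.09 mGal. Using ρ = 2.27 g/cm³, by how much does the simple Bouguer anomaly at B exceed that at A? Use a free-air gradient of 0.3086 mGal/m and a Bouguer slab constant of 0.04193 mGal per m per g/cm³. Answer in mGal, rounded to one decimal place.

-148.4

Δg_SB(A) = 978667.88 − 978917.09 + 0.3086×1458.2 − 0.04193×2.27×1458.2 = 62.00 mGal
Δg_SB(B) = 978635.69 − 978917.09 + 0.3086×913.7 − 0.04193×2.27×913.7 = -86.40 mGal
Difference = -86.40 − (62.00) = -148.40 mGal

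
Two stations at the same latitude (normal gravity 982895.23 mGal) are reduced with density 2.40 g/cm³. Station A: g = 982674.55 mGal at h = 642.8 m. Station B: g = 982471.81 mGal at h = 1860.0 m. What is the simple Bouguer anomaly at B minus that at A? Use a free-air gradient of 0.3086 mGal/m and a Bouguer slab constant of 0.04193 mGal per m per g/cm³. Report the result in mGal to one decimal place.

Δg_SB(A) = 982674.55 − 982895.23 + 0.3086×642.8 − 0.04193×2.40×642.8 = -87.00 mGal
Δg_SB(B) = 982471.81 − 982895.23 + 0.3086×1860.0 − 0.04193×2.40×1860.0 = -36.60 mGal
Difference = -36.60 − (-87.00) = 50.40 mGal

50.4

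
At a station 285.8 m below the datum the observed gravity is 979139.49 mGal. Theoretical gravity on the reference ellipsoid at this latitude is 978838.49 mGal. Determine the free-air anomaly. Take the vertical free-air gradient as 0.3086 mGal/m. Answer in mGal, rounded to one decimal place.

Free-air correction = 0.3086 × -285.8 = -88.20 mGal
Free-air anomaly = 979139.49 − 978838.49 + (-88.20) = 212.80 mGal

212.8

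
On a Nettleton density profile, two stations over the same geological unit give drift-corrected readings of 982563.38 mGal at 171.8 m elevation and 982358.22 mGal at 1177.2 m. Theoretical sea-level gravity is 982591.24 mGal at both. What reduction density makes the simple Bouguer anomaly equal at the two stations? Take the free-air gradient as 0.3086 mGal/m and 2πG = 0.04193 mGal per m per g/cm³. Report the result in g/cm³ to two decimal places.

Δg_obs = 982358.22 − 982563.38 = -205.16 mGal over Δh = 1177.2 − 171.8 = 1005.4 m
Equal Bouguer anomalies ⇒ Δg_obs + (0.3086 − 0.04193ρ)·Δh = 0
0.3086 − 0.04193ρ = −Δg_obs/Δh = 0.20406
ρ = (0.3086 − 0.20406) / 0.04193 = 2.49 g/cm³

2.49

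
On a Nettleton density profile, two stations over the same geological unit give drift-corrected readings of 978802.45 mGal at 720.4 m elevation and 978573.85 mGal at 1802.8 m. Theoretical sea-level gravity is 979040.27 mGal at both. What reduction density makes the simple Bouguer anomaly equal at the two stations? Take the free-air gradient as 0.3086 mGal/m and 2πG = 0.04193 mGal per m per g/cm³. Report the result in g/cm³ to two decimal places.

Δg_obs = 978573.85 − 978802.45 = -228.60 mGal over Δh = 1802.8 − 720.4 = 1082.4 m
Equal Bouguer anomalies ⇒ Δg_obs + (0.3086 − 0.04193ρ)·Δh = 0
0.3086 − 0.04193ρ = −Δg_obs/Δh = 0.21120
ρ = (0.3086 − 0.21120) / 0.04193 = 2.32 g/cm³

2.32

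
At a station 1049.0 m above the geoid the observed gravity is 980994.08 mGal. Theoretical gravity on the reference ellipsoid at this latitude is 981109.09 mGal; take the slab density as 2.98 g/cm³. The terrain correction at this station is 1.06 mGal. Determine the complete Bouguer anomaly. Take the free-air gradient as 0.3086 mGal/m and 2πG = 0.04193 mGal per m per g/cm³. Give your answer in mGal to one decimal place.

78.7

Free-air correction = 0.3086 × 1049.0 = 323.72 mGal
Free-air anomaly = 980994.08 − 981109.09 + (323.72) = 208.71 mGal
Bouguer slab correction = 0.04193 × 2.98 × 1049.0 = 131.07 mGal
Simple Bouguer anomaly = 208.71 − (131.07) = 77.64 mGal
Complete Bouguer anomaly = 77.64 + 1.06 = 78.70 mGal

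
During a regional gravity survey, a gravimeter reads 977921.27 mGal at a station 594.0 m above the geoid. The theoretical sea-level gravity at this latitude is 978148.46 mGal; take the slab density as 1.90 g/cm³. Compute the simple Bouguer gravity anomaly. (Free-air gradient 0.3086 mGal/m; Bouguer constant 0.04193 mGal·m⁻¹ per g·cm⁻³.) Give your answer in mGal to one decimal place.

Free-air correction = 0.3086 × 594.0 = 183.31 mGal
Free-air anomaly = 977921.27 − 978148.46 + (183.31) = -43.88 mGal
Bouguer slab correction = 0.04193 × 1.90 × 594.0 = 47.32 mGal
Simple Bouguer anomaly = -43.88 − (47.32) = -91.20 mGal

-91.2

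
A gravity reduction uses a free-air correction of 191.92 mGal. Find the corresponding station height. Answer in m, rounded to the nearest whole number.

h = 191.92 / 0.3086 = 621.91 m

622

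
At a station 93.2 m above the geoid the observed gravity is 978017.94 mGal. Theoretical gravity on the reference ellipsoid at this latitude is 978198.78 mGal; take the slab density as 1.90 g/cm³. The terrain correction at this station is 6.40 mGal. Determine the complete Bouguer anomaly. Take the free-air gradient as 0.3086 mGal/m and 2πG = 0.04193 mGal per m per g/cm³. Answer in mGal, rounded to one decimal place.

-153.1

Free-air correction = 0.3086 × 93.2 = 28.76 mGal
Free-air anomaly = 978017.94 − 978198.78 + (28.76) = -152.08 mGal
Bouguer slab correction = 0.04193 × 1.90 × 93.2 = 7.42 mGal
Simple Bouguer anomaly = -152.08 − (7.42) = -159.50 mGal
Complete Bouguer anomaly = -159.50 + 6.40 = -153.10 mGal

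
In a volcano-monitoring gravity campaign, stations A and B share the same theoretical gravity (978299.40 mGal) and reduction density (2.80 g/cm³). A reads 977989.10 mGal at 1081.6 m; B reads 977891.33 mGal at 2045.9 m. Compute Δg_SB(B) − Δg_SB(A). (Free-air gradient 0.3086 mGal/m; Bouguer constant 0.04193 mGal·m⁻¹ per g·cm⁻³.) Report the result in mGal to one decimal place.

86.6

Δg_SB(A) = 977989.10 − 978299.40 + 0.3086×1081.6 − 0.04193×2.80×1081.6 = -103.50 mGal
Δg_SB(B) = 977891.33 − 978299.40 + 0.3086×2045.9 − 0.04193×2.80×2045.9 = -16.90 mGal
Difference = -16.90 − (-103.50) = 86.60 mGal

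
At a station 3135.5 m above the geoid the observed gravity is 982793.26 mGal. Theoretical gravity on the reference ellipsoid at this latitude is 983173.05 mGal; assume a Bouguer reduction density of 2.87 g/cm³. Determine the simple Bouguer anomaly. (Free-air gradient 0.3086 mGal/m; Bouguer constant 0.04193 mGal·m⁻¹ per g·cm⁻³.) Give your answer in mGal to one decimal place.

210.5

Free-air correction = 0.3086 × 3135.5 = 967.62 mGal
Free-air anomaly = 982793.26 − 983173.05 + (967.62) = 587.83 mGal
Bouguer slab correction = 0.04193 × 2.87 × 3135.5 = 377.32 mGal
Simple Bouguer anomaly = 587.83 − (377.32) = 210.51 mGal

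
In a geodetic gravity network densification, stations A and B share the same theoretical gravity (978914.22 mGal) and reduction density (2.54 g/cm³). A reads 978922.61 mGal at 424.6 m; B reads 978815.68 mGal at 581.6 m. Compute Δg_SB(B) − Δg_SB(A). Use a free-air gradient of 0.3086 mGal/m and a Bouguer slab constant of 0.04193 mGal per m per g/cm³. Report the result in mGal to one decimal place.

-75.2

Δg_SB(A) = 978922.61 − 978914.22 + 0.3086×424.6 − 0.04193×2.54×424.6 = 94.20 mGal
Δg_SB(B) = 978815.68 − 978914.22 + 0.3086×581.6 − 0.04193×2.54×581.6 = 19.00 mGal
Difference = 19.00 − (94.20) = -75.20 mGal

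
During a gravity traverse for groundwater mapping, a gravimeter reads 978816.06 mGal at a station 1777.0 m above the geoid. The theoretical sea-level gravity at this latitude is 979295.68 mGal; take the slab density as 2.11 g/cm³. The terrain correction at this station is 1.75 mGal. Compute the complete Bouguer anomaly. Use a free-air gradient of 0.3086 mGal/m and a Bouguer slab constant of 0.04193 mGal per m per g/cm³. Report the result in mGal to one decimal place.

Free-air correction = 0.3086 × 1777.0 = 548.38 mGal
Free-air anomaly = 978816.06 − 979295.68 + (548.38) = 68.76 mGal
Bouguer slab correction = 0.04193 × 2.11 × 1777.0 = 157.22 mGal
Simple Bouguer anomaly = 68.76 − (157.22) = -88.46 mGal
Complete Bouguer anomaly = -88.46 + 1.75 = -86.71 mGal

-86.7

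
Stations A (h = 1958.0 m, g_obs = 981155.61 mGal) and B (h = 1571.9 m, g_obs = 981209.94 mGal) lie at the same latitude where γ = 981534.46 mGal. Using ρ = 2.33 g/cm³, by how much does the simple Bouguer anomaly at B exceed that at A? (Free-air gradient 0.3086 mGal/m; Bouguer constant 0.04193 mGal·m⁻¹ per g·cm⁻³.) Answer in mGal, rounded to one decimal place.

-27.1

Δg_SB(A) = 981155.61 − 981534.46 + 0.3086×1958.0 − 0.04193×2.33×1958.0 = 34.10 mGal
Δg_SB(B) = 981209.94 − 981534.46 + 0.3086×1571.9 − 0.04193×2.33×1571.9 = 7.00 mGal
Difference = 7.00 − (34.10) = -27.10 mGal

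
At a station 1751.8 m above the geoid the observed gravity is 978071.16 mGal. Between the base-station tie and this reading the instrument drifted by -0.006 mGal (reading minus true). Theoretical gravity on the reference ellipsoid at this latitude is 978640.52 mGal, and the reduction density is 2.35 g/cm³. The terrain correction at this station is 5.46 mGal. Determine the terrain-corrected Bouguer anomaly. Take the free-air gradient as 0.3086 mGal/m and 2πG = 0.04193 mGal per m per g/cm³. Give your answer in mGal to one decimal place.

-195.9

Drift-corrected reading = 978071.16 − (-0.006) = 978071.166 mGal
Free-air correction = 0.3086 × 1751.8 = 540.61 mGal
Free-air anomaly = 978071.166 − 978640.52 + (540.61) = -28.744 mGal
Bouguer slab correction = 0.04193 × 2.35 × 1751.8 = 172.61 mGal
Simple Bouguer anomaly = -28.744 − (172.61) = -201.354 mGal
Complete Bouguer anomaly = -201.354 + 5.46 = -195.894 mGal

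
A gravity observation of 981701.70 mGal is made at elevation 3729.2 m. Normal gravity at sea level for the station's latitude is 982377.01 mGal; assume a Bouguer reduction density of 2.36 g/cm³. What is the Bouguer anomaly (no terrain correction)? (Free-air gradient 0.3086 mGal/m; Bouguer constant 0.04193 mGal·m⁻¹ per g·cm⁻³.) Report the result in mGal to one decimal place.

106.5

Free-air correction = 0.3086 × 3729.2 = 1150.83 mGal
Free-air anomaly = 981701.70 − 982377.01 + (1150.83) = 475.52 mGal
Bouguer slab correction = 0.04193 × 2.36 × 3729.2 = 369.02 mGal
Simple Bouguer anomaly = 475.52 − (369.02) = 106.50 mGal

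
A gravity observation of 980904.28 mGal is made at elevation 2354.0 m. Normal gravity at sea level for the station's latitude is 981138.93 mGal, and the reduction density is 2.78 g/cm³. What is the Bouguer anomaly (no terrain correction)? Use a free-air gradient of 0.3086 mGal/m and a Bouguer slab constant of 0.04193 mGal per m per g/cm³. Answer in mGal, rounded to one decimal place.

217.4

Free-air correction = 0.3086 × 2354.0 = 726.44 mGal
Free-air anomaly = 980904.28 − 981138.93 + (726.44) = 491.79 mGal
Bouguer slab correction = 0.04193 × 2.78 × 2354.0 = 274.39 mGal
Simple Bouguer anomaly = 491.79 − (274.39) = 217.40 mGal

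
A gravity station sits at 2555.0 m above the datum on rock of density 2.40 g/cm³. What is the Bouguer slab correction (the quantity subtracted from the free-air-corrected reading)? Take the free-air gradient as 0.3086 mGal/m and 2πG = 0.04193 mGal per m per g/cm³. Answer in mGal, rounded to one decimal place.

Bouguer slab correction = 0.04193 × 2.40 × 2555.0 = 257.1 mGal

257.1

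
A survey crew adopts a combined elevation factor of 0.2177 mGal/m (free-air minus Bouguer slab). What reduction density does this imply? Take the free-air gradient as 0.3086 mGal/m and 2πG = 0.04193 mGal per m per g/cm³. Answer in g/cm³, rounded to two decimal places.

0.2177 = 0.3086 − 0.04193 × ρ
ρ = (0.3086 − 0.2177) / 0.04193 = 2.17 g/cm³

2.17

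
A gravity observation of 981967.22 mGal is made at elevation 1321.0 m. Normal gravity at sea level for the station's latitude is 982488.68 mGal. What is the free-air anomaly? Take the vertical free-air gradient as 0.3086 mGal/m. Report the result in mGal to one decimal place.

Free-air correction = 0.3086 × 1321.0 = 407.66 mGal
Free-air anomaly = 981967.22 − 982488.68 + (407.66) = -113.80 mGal

-113.8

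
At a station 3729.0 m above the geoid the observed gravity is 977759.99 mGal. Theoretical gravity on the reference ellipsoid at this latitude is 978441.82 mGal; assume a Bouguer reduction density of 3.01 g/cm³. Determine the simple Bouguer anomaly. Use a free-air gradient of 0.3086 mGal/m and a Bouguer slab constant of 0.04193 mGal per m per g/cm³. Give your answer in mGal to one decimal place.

Free-air correction = 0.3086 × 3729.0 = 1150.77 mGal
Free-air anomaly = 977759.99 − 978441.82 + (1150.77) = 468.94 mGal
Bouguer slab correction = 0.04193 × 3.01 × 3729.0 = 470.63 mGal
Simple Bouguer anomaly = 468.94 − (470.63) = -1.69 mGal

-1.7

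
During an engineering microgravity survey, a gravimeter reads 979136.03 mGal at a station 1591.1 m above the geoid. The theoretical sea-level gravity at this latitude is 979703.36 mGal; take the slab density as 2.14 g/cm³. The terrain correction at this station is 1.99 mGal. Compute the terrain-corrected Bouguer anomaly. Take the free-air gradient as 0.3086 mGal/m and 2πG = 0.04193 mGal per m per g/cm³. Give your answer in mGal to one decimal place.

Free-air correction = 0.3086 × 1591.1 = 491.01 mGal
Free-air anomaly = 979136.03 − 979703.36 + (491.01) = -76.32 mGal
Bouguer slab correction = 0.04193 × 2.14 × 1591.1 = 142.77 mGal
Simple Bouguer anomaly = -76.32 − (142.77) = -219.09 mGal
Complete Bouguer anomaly = -219.09 + 1.99 = -217.10 mGal

-217.1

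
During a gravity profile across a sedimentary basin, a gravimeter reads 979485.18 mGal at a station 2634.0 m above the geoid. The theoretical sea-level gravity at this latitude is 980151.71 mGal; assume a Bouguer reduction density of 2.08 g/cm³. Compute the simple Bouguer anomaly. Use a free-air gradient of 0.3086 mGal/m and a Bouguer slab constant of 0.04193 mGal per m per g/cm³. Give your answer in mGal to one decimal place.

-83.4

Free-air correction = 0.3086 × 2634.0 = 812.85 mGal
Free-air anomaly = 979485.18 − 980151.71 + (812.85) = 146.32 mGal
Bouguer slab correction = 0.04193 × 2.08 × 2634.0 = 229.72 mGal
Simple Bouguer anomaly = 146.32 − (229.72) = -83.40 mGal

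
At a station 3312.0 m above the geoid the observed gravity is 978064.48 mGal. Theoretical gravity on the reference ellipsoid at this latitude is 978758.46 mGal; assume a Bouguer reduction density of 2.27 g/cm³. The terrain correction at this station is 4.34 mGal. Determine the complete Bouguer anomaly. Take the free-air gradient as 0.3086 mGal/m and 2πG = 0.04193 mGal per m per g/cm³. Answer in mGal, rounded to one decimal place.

17.2

Free-air correction = 0.3086 × 3312.0 = 1022.08 mGal
Free-air anomaly = 978064.48 − 978758.46 + (1022.08) = 328.10 mGal
Bouguer slab correction = 0.04193 × 2.27 × 3312.0 = 315.24 mGal
Simple Bouguer anomaly = 328.10 − (315.24) = 12.86 mGal
Complete Bouguer anomaly = 12.86 + 4.34 = 17.20 mGal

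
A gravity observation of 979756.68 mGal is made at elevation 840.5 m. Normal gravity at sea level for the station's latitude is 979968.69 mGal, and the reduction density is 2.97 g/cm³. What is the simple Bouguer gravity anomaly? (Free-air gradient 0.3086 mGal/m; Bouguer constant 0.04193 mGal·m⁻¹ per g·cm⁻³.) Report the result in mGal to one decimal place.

Free-air correction = 0.3086 × 840.5 = 259.38 mGal
Free-air anomaly = 979756.68 − 979968.69 + (259.38) = 47.37 mGal
Bouguer slab correction = 0.04193 × 2.97 × 840.5 = 104.67 mGal
Simple Bouguer anomaly = 47.37 − (104.67) = -57.30 mGal

-57.3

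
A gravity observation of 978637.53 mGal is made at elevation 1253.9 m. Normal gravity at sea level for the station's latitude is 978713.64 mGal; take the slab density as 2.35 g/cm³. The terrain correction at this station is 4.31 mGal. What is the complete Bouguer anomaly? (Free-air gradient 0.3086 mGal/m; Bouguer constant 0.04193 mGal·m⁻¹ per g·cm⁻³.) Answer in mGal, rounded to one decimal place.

Free-air correction = 0.3086 × 1253.9 = 386.95 mGal
Free-air anomaly = 978637.53 − 978713.64 + (386.95) = 310.84 mGal
Bouguer slab correction = 0.04193 × 2.35 × 1253.9 = 123.55 mGal
Simple Bouguer anomaly = 310.84 − (123.55) = 187.29 mGal
Complete Bouguer anomaly = 187.29 + 4.31 = 191.60 mGal

191.6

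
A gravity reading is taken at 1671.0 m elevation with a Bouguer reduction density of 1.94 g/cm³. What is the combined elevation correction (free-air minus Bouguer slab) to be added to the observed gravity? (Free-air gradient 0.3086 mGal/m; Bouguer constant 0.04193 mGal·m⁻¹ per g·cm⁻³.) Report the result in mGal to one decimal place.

Combined gradient = 0.3086 − 0.04193 × 1.94 = 0.2272558 mGal/m
Combined elevation correction = 0.2272558 × 1671.0 = 379.7 mGal

379.7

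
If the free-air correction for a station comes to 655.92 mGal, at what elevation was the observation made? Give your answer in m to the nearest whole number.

h = 655.92 / 0.3086 = 2125.47 m

2125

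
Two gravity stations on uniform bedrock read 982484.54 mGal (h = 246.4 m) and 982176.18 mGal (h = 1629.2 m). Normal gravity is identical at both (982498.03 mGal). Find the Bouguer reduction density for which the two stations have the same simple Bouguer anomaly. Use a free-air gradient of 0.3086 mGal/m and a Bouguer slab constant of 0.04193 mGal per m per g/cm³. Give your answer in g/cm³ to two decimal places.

2.04

Δg_obs = 982176.18 − 982484.54 = -308.36 mGal over Δh = 1629.2 − 246.4 = 1382.8 m
Equal Bouguer anomalies ⇒ Δg_obs + (0.3086 − 0.04193ρ)·Δh = 0
0.3086 − 0.04193ρ = −Δg_obs/Δh = 0.22300
ρ = (0.3086 − 0.22300) / 0.04193 = 2.04 g/cm³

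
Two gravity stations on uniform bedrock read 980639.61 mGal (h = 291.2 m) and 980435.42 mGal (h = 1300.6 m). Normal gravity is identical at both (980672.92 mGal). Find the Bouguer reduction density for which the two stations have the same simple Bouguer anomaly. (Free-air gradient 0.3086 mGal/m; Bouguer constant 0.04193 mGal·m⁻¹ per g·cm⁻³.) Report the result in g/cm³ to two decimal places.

Δg_obs = 980435.42 − 980639.61 = -204.19 mGal over Δh = 1300.6 − 291.2 = 1009.4 m
Equal Bouguer anomalies ⇒ Δg_obs + (0.3086 − 0.04193ρ)·Δh = 0
0.3086 − 0.04193ρ = −Δg_obs/Δh = 0.20229
ρ = (0.3086 − 0.20229) / 0.04193 = 2.54 g/cm³

2.54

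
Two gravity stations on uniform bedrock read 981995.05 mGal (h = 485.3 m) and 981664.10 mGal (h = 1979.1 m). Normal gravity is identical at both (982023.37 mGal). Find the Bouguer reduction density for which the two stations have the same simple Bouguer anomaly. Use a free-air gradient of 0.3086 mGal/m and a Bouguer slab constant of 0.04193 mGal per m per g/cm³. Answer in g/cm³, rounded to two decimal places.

2.08

Δg_obs = 981664.10 − 981995.05 = -330.95 mGal over Δh = 1979.1 − 485.3 = 1493.8 m
Equal Bouguer anomalies ⇒ Δg_obs + (0.3086 − 0.04193ρ)·Δh = 0
0.3086 − 0.04193ρ = −Δg_obs/Δh = 0.22155
ρ = (0.3086 − 0.22155) / 0.04193 = 2.08 g/cm³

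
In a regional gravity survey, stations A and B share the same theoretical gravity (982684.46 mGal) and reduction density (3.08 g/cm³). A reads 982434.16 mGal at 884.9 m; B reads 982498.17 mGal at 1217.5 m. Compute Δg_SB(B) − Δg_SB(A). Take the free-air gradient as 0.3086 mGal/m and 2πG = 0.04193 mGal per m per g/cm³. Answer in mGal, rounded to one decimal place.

Δg_SB(A) = 982434.16 − 982684.46 + 0.3086×884.9 − 0.04193×3.08×884.9 = -91.50 mGal
Δg_SB(B) = 982498.17 − 982684.46 + 0.3086×1217.5 − 0.04193×3.08×1217.5 = 32.20 mGal
Difference = 32.20 − (-91.50) = 123.70 mGal

123.7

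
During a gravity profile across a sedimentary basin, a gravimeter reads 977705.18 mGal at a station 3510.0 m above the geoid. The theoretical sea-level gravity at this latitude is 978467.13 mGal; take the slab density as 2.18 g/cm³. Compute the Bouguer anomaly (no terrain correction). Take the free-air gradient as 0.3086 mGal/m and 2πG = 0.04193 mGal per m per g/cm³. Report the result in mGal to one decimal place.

Free-air correction = 0.3086 × 3510.0 = 1083.19 mGal
Free-air anomaly = 977705.18 − 978467.13 + (1083.19) = 321.24 mGal
Bouguer slab correction = 0.04193 × 2.18 × 3510.0 = 320.84 mGal
Simple Bouguer anomaly = 321.24 − (320.84) = 0.40 mGal

0.4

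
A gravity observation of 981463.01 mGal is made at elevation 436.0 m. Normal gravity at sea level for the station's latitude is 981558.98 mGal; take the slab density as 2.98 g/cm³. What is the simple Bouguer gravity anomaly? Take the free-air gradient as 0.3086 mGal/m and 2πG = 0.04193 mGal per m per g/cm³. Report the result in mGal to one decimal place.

Free-air correction = 0.3086 × 436.0 = 134.55 mGal
Free-air anomaly = 981463.01 − 981558.98 + (134.55) = 38.58 mGal
Bouguer slab correction = 0.04193 × 2.98 × 436.0 = 54.48 mGal
Simple Bouguer anomaly = 38.58 − (54.48) = -15.90 mGal

-15.9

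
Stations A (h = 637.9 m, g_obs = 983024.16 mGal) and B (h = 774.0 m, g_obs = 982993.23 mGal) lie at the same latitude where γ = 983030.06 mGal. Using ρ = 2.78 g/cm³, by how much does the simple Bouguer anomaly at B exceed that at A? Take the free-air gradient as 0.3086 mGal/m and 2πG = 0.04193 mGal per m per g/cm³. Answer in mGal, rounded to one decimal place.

-4.8

Δg_SB(A) = 983024.16 − 983030.06 + 0.3086×637.9 − 0.04193×2.78×637.9 = 116.60 mGal
Δg_SB(B) = 982993.23 − 983030.06 + 0.3086×774.0 − 0.04193×2.78×774.0 = 111.80 mGal
Difference = 111.80 − (116.60) = -4.80 mGal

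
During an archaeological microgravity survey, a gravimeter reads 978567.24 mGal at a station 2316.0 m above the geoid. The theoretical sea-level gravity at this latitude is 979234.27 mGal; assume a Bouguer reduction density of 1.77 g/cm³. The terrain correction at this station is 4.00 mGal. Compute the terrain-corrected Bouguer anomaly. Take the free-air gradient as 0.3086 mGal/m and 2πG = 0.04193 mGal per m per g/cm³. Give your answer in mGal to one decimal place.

Free-air correction = 0.3086 × 2316.0 = 714.72 mGal
Free-air anomaly = 978567.24 − 979234.27 + (714.72) = 47.69 mGal
Bouguer slab correction = 0.04193 × 1.77 × 2316.0 = 171.88 mGal
Simple Bouguer anomaly = 47.69 − (171.88) = -124.19 mGal
Complete Bouguer anomaly = -124.19 + 4.00 = -120.19 mGal

-120.2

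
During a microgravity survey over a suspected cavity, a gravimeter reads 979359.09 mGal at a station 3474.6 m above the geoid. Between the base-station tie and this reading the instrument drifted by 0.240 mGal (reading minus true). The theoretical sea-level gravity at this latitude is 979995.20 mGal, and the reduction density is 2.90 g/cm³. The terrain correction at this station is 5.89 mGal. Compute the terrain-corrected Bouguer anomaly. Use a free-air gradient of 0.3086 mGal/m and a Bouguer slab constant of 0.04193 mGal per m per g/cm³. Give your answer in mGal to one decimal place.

Drift-corrected reading = 979359.09 − (0.240) = 979358.850 mGal
Free-air correction = 0.3086 × 3474.6 = 1072.26 mGal
Free-air anomaly = 979358.850 − 979995.20 + (1072.26) = 435.910 mGal
Bouguer slab correction = 0.04193 × 2.90 × 3474.6 = 422.50 mGal
Simple Bouguer anomaly = 435.910 − (422.50) = 13.410 mGal
Complete Bouguer anomaly = 13.410 + 5.89 = 19.300 mGal

19.3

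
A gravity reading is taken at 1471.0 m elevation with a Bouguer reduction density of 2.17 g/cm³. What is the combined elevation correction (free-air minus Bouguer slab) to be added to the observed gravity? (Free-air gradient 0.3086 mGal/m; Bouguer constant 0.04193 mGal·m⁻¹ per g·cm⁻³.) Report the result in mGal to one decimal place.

320.1

Combined gradient = 0.3086 − 0.04193 × 2.17 = 0.2176119 mGal/m
Combined elevation correction = 0.2176119 × 1471.0 = 320.1 mGal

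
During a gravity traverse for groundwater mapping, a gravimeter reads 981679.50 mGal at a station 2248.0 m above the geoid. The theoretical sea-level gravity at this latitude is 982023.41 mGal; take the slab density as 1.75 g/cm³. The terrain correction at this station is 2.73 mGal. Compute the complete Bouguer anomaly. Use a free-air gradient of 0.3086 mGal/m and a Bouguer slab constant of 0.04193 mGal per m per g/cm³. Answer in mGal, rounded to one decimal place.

187.6

Free-air correction = 0.3086 × 2248.0 = 693.73 mGal
Free-air anomaly = 981679.50 − 982023.41 + (693.73) = 349.82 mGal
Bouguer slab correction = 0.04193 × 1.75 × 2248.0 = 164.95 mGal
Simple Bouguer anomaly = 349.82 − (164.95) = 184.87 mGal
Complete Bouguer anomaly = 184.87 + 2.73 = 187.60 mGal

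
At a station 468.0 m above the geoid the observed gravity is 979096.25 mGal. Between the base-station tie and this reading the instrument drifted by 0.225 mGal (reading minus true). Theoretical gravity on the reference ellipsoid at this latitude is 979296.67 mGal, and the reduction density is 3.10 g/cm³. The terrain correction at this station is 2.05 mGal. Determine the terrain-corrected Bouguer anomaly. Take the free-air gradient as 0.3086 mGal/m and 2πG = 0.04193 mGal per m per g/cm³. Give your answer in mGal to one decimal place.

-115.0

Drift-corrected reading = 979096.25 − (0.225) = 979096.025 mGal
Free-air correction = 0.3086 × 468.0 = 144.42 mGal
Free-air anomaly = 979096.025 − 979296.67 + (144.42) = -56.225 mGal
Bouguer slab correction = 0.04193 × 3.10 × 468.0 = 60.83 mGal
Simple Bouguer anomaly = -56.225 − (60.83) = -117.055 mGal
Complete Bouguer anomaly = -117.055 + 2.05 = -115.005 mGal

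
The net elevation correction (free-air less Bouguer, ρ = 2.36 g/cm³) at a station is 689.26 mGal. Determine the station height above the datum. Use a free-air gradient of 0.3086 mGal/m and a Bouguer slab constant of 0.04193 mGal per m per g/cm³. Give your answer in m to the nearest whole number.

3288

Combined gradient = 0.3086 − 0.04193 × 2.36 = 0.2096452 mGal/m
h = 689.26 / 0.2096452 = 3287.75 m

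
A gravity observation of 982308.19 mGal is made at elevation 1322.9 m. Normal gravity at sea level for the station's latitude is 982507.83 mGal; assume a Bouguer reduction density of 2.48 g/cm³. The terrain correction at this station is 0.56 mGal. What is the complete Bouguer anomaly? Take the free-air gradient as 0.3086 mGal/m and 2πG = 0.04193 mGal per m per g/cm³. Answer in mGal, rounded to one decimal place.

Free-air correction = 0.3086 × 1322.9 = 408.25 mGal
Free-air anomaly = 982308.19 − 982507.83 + (408.25) = 208.61 mGal
Bouguer slab correction = 0.04193 × 2.48 × 1322.9 = 137.56 mGal
Simple Bouguer anomaly = 208.61 − (137.56) = 71.05 mGal
Complete Bouguer anomaly = 71.05 + 0.56 = 71.61 mGal

71.6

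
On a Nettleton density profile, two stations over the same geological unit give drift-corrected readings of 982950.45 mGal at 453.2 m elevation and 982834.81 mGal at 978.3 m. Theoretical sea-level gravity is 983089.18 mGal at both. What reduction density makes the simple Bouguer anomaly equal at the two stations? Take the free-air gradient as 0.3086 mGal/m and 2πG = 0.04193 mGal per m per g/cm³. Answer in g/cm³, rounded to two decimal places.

2.11

Δg_obs = 982834.81 − 982950.45 = -115.64 mGal over Δh = 978.3 − 453.2 = 525.1 m
Equal Bouguer anomalies ⇒ Δg_obs + (0.3086 − 0.04193ρ)·Δh = 0
0.3086 − 0.04193ρ = −Δg_obs/Δh = 0.22022
ρ = (0.3086 − 0.22022) / 0.04193 = 2.11 g/cm³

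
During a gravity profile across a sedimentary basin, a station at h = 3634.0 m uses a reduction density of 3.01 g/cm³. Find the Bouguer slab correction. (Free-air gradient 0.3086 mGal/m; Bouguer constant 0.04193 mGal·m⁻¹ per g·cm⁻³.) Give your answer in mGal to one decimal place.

Bouguer slab correction = 0.04193 × 3.01 × 3634.0 = 458.6 mGal

458.6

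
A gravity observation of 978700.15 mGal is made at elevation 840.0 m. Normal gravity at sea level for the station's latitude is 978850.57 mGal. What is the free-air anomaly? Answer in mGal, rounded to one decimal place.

Free-air correction = 0.3086 × 840.0 = 259.22 mGal
Free-air anomaly = 978700.15 − 978850.57 + (259.22) = 108.80 mGal

108.8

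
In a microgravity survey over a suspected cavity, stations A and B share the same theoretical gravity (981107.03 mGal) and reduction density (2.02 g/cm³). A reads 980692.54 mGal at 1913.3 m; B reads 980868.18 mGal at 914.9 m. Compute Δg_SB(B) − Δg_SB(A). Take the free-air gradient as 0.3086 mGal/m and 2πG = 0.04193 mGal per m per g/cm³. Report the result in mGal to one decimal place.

-47.9

Δg_SB(A) = 980692.54 − 981107.03 + 0.3086×1913.3 − 0.04193×2.02×1913.3 = 13.90 mGal
Δg_SB(B) = 980868.18 − 981107.03 + 0.3086×914.9 − 0.04193×2.02×914.9 = -34.00 mGal
Difference = -34.00 − (13.90) = -47.90 mGal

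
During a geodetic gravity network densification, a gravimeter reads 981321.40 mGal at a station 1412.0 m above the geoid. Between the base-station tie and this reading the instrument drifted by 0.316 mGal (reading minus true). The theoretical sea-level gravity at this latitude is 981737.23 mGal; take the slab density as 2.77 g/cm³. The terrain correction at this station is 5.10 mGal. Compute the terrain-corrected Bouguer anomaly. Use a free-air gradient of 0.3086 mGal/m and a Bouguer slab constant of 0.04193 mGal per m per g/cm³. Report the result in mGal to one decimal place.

-139.3

Drift-corrected reading = 981321.40 − (0.316) = 981321.084 mGal
Free-air correction = 0.3086 × 1412.0 = 435.74 mGal
Free-air anomaly = 981321.084 − 981737.23 + (435.74) = 19.594 mGal
Bouguer slab correction = 0.04193 × 2.77 × 1412.0 = 164.00 mGal
Simple Bouguer anomaly = 19.594 − (164.00) = -144.406 mGal
Complete Bouguer anomaly = -144.406 + 5.10 = -139.306 mGal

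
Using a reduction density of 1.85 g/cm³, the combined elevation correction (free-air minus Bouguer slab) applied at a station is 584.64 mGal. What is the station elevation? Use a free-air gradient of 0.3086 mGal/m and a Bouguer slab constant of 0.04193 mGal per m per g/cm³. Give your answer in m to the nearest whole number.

Combined gradient = 0.3086 − 0.04193 × 1.85 = 0.2310295 mGal/m
h = 584.64 / 0.2310295 = 2530.59 m

2531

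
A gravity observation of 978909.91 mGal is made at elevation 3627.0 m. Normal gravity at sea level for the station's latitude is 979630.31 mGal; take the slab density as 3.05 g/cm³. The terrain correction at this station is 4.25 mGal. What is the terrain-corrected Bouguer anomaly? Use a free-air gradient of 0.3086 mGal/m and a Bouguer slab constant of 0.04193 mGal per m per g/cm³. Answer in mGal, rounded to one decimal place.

-60.7

Free-air correction = 0.3086 × 3627.0 = 1119.29 mGal
Free-air anomaly = 978909.91 − 979630.31 + (1119.29) = 398.89 mGal
Bouguer slab correction = 0.04193 × 3.05 × 3627.0 = 463.84 mGal
Simple Bouguer anomaly = 398.89 − (463.84) = -64.95 mGal
Complete Bouguer anomaly = -64.95 + 4.25 = -60.70 mGal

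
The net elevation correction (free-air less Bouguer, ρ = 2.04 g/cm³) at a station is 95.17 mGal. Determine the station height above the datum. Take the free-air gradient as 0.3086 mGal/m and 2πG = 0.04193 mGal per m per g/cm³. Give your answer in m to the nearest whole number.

Combined gradient = 0.3086 − 0.04193 × 2.04 = 0.2230628 mGal/m
h = 95.17 / 0.2230628 = 426.65 m

427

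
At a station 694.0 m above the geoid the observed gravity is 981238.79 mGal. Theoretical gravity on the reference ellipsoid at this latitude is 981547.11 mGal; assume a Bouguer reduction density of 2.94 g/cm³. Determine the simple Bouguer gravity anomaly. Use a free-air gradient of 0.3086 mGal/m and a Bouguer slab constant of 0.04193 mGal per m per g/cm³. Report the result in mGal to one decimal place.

Free-air correction = 0.3086 × 694.0 = 214.17 mGal
Free-air anomaly = 981238.79 − 981547.11 + (214.17) = -94.15 mGal
Bouguer slab correction = 0.04193 × 2.94 × 694.0 = 85.55 mGal
Simple Bouguer anomaly = -94.15 − (85.55) = -179.70 mGal

-179.7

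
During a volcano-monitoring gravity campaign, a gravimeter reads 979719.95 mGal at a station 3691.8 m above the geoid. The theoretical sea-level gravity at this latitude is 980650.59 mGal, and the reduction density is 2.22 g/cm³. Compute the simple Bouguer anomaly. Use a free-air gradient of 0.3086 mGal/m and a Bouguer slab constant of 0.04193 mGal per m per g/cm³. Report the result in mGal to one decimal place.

-135.0

Free-air correction = 0.3086 × 3691.8 = 1139.29 mGal
Free-air anomaly = 979719.95 − 980650.59 + (1139.29) = 208.65 mGal
Bouguer slab correction = 0.04193 × 2.22 × 3691.8 = 343.65 mGal
Simple Bouguer anomaly = 208.65 − (343.65) = -135.00 mGal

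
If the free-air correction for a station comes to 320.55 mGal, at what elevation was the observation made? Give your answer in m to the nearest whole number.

h = 320.55 / 0.3086 = 1038.72 m

1039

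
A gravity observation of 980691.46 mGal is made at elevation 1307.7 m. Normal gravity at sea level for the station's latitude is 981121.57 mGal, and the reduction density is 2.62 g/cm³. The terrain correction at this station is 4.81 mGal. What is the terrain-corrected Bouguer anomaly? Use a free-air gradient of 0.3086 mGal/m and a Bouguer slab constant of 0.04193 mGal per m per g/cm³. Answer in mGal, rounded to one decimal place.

-165.4

Free-air correction = 0.3086 × 1307.7 = 403.56 mGal
Free-air anomaly = 980691.46 − 981121.57 + (403.56) = -26.55 mGal
Bouguer slab correction = 0.04193 × 2.62 × 1307.7 = 143.66 mGal
Simple Bouguer anomaly = -26.55 − (143.66) = -170.21 mGal
Complete Bouguer anomaly = -170.21 + 4.81 = -165.40 mGal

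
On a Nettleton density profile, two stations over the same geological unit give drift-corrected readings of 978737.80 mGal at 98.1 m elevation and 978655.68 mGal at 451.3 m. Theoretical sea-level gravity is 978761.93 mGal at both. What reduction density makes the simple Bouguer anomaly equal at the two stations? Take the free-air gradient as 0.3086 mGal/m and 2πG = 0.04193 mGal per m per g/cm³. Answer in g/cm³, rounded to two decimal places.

1.81

Δg_obs = 978655.68 − 978737.80 = -82.12 mGal over Δh = 451.3 − 98.1 = 353.2 m
Equal Bouguer anomalies ⇒ Δg_obs + (0.3086 − 0.04193ρ)·Δh = 0
0.3086 − 0.04193ρ = −Δg_obs/Δh = 0.23250
ρ = (0.3086 − 0.23250) / 0.04193 = 1.81 g/cm³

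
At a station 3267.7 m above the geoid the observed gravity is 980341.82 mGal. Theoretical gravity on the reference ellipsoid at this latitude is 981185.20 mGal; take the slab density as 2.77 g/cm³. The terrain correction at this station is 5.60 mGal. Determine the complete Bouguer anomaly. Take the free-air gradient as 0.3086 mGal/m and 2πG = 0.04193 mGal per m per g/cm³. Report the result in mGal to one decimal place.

Free-air correction = 0.3086 × 3267.7 = 1008.41 mGal
Free-air anomaly = 980341.82 − 981185.20 + (1008.41) = 165.03 mGal
Bouguer slab correction = 0.04193 × 2.77 × 3267.7 = 379.53 mGal
Simple Bouguer anomaly = 165.03 − (379.53) = -214.50 mGal
Complete Bouguer anomaly = -214.50 + 5.60 = -208.90 mGal

-208.9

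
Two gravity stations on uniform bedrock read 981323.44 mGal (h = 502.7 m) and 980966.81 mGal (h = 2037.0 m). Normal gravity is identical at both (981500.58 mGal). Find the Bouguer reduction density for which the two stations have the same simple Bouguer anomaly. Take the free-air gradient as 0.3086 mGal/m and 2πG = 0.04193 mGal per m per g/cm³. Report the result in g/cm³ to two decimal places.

1.82

Δg_obs = 980966.81 − 981323.44 = -356.63 mGal over Δh = 2037.0 − 502.7 = 1534.3 m
Equal Bouguer anomalies ⇒ Δg_obs + (0.3086 − 0.04193ρ)·Δh = 0
0.3086 − 0.04193ρ = −Δg_obs/Δh = 0.23244
ρ = (0.3086 − 0.23244) / 0.04193 = 1.82 g/cm³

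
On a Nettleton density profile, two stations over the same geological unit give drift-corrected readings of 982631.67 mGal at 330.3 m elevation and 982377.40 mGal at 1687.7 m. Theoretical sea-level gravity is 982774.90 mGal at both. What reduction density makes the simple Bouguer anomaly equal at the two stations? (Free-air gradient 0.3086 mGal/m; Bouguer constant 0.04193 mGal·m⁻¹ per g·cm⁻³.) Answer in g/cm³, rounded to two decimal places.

Δg_obs = 982377.40 − 982631.67 = -254.27 mGal over Δh = 1687.7 − 330.3 = 1357.4 m
Equal Bouguer anomalies ⇒ Δg_obs + (0.3086 − 0.04193ρ)·Δh = 0
0.3086 − 0.04193ρ = −Δg_obs/Δh = 0.18732
ρ = (0.3086 − 0.18732) / 0.04193 = 2.89 g/cm³

2.89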